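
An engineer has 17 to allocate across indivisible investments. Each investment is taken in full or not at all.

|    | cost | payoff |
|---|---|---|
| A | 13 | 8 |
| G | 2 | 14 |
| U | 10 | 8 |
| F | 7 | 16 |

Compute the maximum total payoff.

U + F: cost 10 + 7 = 17 ≤ 17, payoff 8 + 16 = 24.
G + F: cost 2 + 7 = 9 ≤ 17, payoff 14 + 16 = 30.
G + U: cost 2 + 10 = 12 ≤ 17, payoff 14 + 8 = 22.
Best is G and F with total payoff 30.

30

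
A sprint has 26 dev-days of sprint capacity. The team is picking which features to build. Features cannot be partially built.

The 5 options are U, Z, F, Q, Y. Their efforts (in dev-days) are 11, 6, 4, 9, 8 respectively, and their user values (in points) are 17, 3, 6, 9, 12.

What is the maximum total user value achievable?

35

Allowing fractional choices, the relaxed optimum would be about 38.0, but features are indivisible.
U + F + Y: effort 11 + 4 + 8 = 23 ≤ 26, user value 17 + 6 + 12 = 35.
U + F + Q: effort 11 + 4 + 9 = 24 ≤ 26, user value 17 + 6 + 9 = 32.
Best is U, F, and Y with total user value 35.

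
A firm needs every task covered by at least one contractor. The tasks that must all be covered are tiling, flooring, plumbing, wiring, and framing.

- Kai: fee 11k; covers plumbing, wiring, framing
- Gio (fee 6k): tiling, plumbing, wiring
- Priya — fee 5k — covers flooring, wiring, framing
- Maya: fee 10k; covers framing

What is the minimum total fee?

Choose Gio and Priya: together they cover tiling, flooring, plumbing, wiring, framing — every task.
Total fee: 6 + 5 = 11.

11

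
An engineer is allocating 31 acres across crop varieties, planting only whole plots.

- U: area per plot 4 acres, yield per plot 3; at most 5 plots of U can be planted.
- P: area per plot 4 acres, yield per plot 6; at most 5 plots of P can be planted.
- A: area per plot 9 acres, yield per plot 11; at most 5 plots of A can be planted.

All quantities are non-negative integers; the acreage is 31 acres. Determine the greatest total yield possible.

41

P has the best ratio (6/4); taking only P gives at most 5×6 = 30 (stopped by the supply cap of 5).
Mixing does better — 5×P and 1×A: area 29 ≤ 31, yield 5·6 + 1·11 = 41.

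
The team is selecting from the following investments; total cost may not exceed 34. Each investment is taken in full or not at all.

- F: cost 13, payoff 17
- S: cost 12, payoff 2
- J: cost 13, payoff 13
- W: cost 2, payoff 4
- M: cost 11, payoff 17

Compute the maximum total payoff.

38

Allowing fractional choices, the relaxed optimum would be about 46.0, but investments are indivisible.
J + W + M: cost 13 + 2 + 11 = 26 ≤ 34, payoff 13 + 4 + 17 = 34.
F + W + M: cost 13 + 2 + 11 = 26 ≤ 34, payoff 17 + 4 + 17 = 38.
F + M: cost 13 + 11 = 24 ≤ 34, payoff 17 + 17 = 34.
Best is F, W, and M with total payoff 38.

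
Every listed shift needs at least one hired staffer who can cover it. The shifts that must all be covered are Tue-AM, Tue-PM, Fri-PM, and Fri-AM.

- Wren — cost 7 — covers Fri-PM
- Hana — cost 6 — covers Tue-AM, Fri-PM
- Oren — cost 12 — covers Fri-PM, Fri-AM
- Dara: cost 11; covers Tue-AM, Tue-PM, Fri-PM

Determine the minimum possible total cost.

The greedy cost-per-new-shift heuristic would pick Hana, Dara, and Oren for 29, but a cheaper cover exists.
Choose Oren and Dara: together they cover Tue-AM, Tue-PM, Fri-PM, Fri-AM — every shift.
Total cost: 12 + 11 = 23.
No cover costs less than 23.

23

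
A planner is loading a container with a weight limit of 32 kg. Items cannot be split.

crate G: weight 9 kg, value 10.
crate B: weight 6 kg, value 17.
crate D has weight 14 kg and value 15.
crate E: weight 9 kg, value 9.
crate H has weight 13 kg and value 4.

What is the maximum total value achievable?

Take crate G, crate B, and crate D: weight 9 + 6 + 14 = 29 ≤ 32, value 10 + 17 + 15 = 42.
No other feasible combination does better.

42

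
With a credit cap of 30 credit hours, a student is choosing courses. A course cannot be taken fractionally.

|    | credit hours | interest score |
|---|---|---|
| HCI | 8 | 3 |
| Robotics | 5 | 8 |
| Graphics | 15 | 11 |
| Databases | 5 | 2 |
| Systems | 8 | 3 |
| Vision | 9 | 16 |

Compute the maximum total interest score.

Allowing fractional choices, the relaxed optimum would be about 35.4, but courses are indivisible.
Robotics + Graphics + Vision: credit hours 5 + 15 + 9 = 29 ≤ 30, interest score 8 + 11 + 16 = 35.
HCI + Robotics + Systems + Vision: credit hours 8 + 5 + 8 + 9 = 30 ≤ 30, interest score 3 + 8 + 3 + 16 = 30.
HCI + Robotics + Databases + Vision: credit hours 8 + 5 + 5 + 9 = 27 ≤ 30, interest score 3 + 8 + 2 + 16 = 29.
Best is Robotics, Graphics, and Vision with total interest score 35.

35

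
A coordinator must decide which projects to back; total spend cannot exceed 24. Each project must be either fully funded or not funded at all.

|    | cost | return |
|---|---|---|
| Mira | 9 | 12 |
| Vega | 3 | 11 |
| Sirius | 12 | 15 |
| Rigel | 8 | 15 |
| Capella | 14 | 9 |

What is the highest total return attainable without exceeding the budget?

Allowing fractional choices, the relaxed optimum would be about 43.0, but projects are indivisible.
Mira + Vega + Sirius: cost 9 + 3 + 12 = 24 ≤ 24, return 12 + 11 + 15 = 38.
Vega + Sirius + Rigel: cost 3 + 12 + 8 = 23 ≤ 24, return 11 + 15 + 15 = 41.
Mira + Vega + Rigel: cost 9 + 3 + 8 = 20 ≤ 24, return 12 + 11 + 15 = 38.
Best is Vega, Sirius, and Rigel with total return 41.

41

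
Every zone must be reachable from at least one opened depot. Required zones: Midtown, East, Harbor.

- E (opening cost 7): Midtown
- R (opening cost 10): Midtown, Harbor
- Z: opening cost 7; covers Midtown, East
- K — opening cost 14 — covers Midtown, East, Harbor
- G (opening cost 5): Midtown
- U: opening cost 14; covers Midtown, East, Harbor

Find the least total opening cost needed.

14

The greedy cost-per-new-zone heuristic would pick Z and R for 17, but a cheaper cover exists.
K alone covers Midtown, East, Harbor — every zone.
Total opening cost: 14.
No cover costs less than 14.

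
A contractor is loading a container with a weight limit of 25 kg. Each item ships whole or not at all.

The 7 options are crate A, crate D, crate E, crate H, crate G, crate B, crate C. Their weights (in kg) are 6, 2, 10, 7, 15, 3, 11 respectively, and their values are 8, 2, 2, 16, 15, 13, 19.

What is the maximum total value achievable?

Allowing fractional choices, the relaxed optimum would be about 53.3, but items are indivisible.
crate D + crate H + crate B + crate C: weight 2 + 7 + 3 + 11 = 23 ≤ 25, value 2 + 16 + 13 + 19 = 50.
crate H + crate B + crate C: weight 7 + 3 + 11 = 21 ≤ 25, value 16 + 13 + 19 = 48.
Best is crate D, crate H, crate B, and crate C with total value 50.

50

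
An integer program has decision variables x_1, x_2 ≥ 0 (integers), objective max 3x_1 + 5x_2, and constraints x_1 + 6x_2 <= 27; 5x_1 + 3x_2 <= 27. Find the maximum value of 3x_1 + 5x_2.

29

(x_1,x_2)=(3,4): 1·3+6·4=27≤27, 5·3+3·4=27≤27, objective 29.
(x_1,x_2)=(2,4): 1·2+6·4=26≤27, 5·2+3·4=22≤27, objective 26.
(x_1,x_2)=(3,3): 1·3+6·3=21≤27, 5·3+3·3=24≤27, objective 24.
(x_1,x_2)=(2,3): 1·2+6·3=20≤27, 5·2+3·3=19≤27, objective 21.
The best lattice point is (3,4), giving 29.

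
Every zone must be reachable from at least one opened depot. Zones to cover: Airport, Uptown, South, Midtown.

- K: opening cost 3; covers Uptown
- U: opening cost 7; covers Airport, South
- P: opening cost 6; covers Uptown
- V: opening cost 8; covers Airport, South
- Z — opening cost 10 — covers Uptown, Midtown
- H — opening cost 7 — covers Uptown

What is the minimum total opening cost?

17

The greedy cost-per-new-zone heuristic would pick K, U, and Z for 20, but a cheaper cover exists.
Choose U and Z: together they cover Airport, Uptown, South, Midtown — every zone.
Total opening cost: 7 + 10 = 17.
No cover costs less than 17.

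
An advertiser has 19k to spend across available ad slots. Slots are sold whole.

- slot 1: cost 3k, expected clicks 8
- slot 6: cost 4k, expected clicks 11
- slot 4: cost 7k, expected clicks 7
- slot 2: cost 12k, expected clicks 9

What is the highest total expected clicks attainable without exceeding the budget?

Treat it as a binary knapsack problem.
Allowing fractional choices, the relaxed optimum would be about 29.8, but ad slots are indivisible.
slot 1 + slot 6 + slot 2: cost 3 + 4 + 12 = 19 ≤ 19, expected clicks 8 + 11 + 9 = 28.
slot 1 + slot 6 + slot 4: cost 3 + 4 + 7 = 14 ≤ 19, expected clicks 8 + 11 + 7 = 26.
slot 6 + slot 2: cost 4 + 12 = 16 ≤ 19, expected clicks 11 + 9 = 20.
Best is slot 1, slot 6, and slot 2 with total expected clicks 28.

28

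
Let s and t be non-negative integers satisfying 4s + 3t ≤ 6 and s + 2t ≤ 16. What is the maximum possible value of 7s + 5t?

10

The continuous relaxation peaks at (1.5, 0) with value 10.50; rounding to a feasible lattice point costs some objective.
(s,t)=(0,2): 4·0+3·2=6≤6, 1·0+2·2=4≤16, objective 10.
(s,t)=(1,0): 4·1+3·0=4≤6, 1·1+2·0=1≤16, objective 7.
No feasible integer point exceeds 10.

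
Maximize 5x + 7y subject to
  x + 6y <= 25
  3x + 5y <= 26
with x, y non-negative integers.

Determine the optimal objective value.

42

The continuous relaxation peaks at (8.67, 0) with value 43.33; rounding to a feasible lattice point costs some objective.
(x,y)=(7,1): 1·7+6·1=13≤25, 3·7+5·1=26≤26, objective 42.
(x,y)=(8,0): 1·8+6·0=8≤25, 3·8+5·0=24≤26, objective 40.
(x,y)=(6,1): 1·6+6·1=12≤25, 3·6+5·1=23≤26, objective 37.
(x,y)=(7,0): 1·7+6·0=7≤25, 3·7+5·0=21≤26, objective 35.
Maximum is 42 at (x,y)=(7,1).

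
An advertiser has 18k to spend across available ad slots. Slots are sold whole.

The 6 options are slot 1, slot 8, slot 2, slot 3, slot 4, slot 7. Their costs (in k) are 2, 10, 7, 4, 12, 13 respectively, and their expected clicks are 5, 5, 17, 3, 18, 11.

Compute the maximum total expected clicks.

Allowing fractional choices, the relaxed optimum would be about 35.5, but ad slots are indivisible.
slot 1 + slot 3 + slot 4: cost 2 + 4 + 12 = 18 ≤ 18, expected clicks 5 + 3 + 18 = 26.
slot 1 + slot 2 + slot 3: cost 2 + 7 + 4 = 13 ≤ 18, expected clicks 5 + 17 + 3 = 25.
Best is slot 1, slot 3, and slot 4 with total expected clicks 26.

26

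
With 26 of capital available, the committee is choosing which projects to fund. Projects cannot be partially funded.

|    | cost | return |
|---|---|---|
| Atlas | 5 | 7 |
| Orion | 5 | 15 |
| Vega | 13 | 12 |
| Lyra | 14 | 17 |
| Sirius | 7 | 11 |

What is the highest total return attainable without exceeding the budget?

Atlas + Orion + Lyra: cost 5 + 5 + 14 = 24 ≤ 26, return 7 + 15 + 17 = 39.
Orion + Lyra + Sirius: cost 5 + 14 + 7 = 26 ≤ 26, return 15 + 17 + 11 = 43.
Best is Orion, Lyra, and Sirius with total return 43.

43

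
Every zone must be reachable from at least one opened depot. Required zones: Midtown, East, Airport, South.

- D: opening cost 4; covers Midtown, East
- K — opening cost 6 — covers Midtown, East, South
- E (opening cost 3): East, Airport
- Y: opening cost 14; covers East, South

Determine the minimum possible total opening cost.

Choose K and E: together they cover Midtown, East, Airport, South — every zone.
Total opening cost: 6 + 3 = 9.

9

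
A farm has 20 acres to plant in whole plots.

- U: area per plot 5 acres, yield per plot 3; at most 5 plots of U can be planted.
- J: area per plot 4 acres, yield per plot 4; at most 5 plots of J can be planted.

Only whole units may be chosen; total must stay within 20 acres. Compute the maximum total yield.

20

Take 5×J: area 20 ≤ 20, yield 5·4 = 20.
J has the best ratio (4/4) and is taken to its limit of 5; remaining capacity is filled optimally with the others.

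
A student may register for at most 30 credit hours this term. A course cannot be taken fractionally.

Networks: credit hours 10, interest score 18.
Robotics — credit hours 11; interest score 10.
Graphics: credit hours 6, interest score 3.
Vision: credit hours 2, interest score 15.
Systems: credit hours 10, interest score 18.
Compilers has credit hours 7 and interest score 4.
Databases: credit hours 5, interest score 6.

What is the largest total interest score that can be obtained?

Networks + Vision + Systems + Compilers: credit hours 10 + 2 + 10 + 7 = 29 ≤ 30, interest score 18 + 15 + 18 + 4 = 55.
Networks + Vision + Systems + Databases: credit hours 10 + 2 + 10 + 5 = 27 ≤ 30, interest score 18 + 15 + 18 + 6 = 57.
Best is Networks, Vision, Systems, and Databases with total interest score 57.

57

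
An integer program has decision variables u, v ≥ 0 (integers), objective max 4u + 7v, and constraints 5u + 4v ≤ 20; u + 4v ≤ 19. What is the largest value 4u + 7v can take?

28

The continuous relaxation peaks at (0.25, 4.69) with value 33.81; rounding to a feasible lattice point costs some objective.
(u,v)=(0,4): 5·0+4·4=16≤20, 1·0+4·4=16≤19, objective 28.
(u,v)=(1,3): 5·1+4·3=17≤20, 1·1+4·3=13≤19, objective 25.
(u,v)=(0,3): 5·0+4·3=12≤20, 1·0+4·3=12≤19, objective 21.
Maximum is 28 at (u,v)=(0,4).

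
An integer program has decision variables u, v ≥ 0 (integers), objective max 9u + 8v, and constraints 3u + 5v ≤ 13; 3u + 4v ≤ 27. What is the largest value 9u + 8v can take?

36

The continuous relaxation peaks at (4.33, 0) with value 39.00; rounding to a feasible lattice point costs some objective.
(u,v)=(4,0): 3·4+5·0=12≤13, 3·4+4·0=12≤27, objective 36.
(u,v)=(3,0): 3·3+5·0=9≤13, 3·3+4·0=9≤27, objective 27.
No feasible integer point exceeds 36.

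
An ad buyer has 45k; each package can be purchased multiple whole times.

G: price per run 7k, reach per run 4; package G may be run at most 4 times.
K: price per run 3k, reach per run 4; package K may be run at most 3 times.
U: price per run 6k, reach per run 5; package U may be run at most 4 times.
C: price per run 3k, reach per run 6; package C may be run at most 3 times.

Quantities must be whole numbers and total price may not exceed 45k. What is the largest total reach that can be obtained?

This is a bounded integer knapsack.
C has the best ratio (6/3); taking only C gives at most 3×6 = 18 (stopped by the supply cap of 3).
Mixing does better — 3×K, 4×U, and 3×C: price 42 ≤ 45, reach 3·4 + 4·5 + 3·6 = 50.

50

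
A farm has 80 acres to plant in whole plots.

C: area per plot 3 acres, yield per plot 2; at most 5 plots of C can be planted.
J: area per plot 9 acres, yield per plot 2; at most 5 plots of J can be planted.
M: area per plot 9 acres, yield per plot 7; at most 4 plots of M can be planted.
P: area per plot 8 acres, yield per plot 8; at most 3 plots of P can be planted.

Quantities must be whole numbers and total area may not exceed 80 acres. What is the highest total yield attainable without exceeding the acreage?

5×C, 4×M, and 3×P: area 75 ≤ 80, yield 5·2 + 4·7 + 3·8 = 62.
3×C, 1×J, 4×M, and 3×P: area 78 ≤ 80, yield 3·2 + 1·2 + 4·7 + 3·8 = 60.
Best is 62.

62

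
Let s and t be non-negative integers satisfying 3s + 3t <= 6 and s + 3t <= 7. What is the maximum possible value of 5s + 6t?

(s,t)=(0,2): 3·0+3·2=6≤6, 1·0+3·2=6≤7, objective 12.
(s,t)=(1,1): 3·1+3·1=6≤6, 1·1+3·1=4≤7, objective 11.
No feasible integer point exceeds 12.

12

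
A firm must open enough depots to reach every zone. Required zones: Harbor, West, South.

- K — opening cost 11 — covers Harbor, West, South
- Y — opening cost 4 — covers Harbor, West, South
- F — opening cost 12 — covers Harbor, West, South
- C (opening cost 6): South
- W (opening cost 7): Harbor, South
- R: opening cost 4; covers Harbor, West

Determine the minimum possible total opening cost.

Y alone covers Harbor, West, South — every zone.
Total opening cost: 4.
No cover costs less than 4.

4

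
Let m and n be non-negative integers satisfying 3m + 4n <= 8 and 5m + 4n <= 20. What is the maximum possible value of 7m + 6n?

14

(m,n)=(2,0): 3·2+4·0=6≤8, 5·2+4·0=10≤20, objective 14.
(m,n)=(1,1): 3·1+4·1=7≤8, 5·1+4·1=9≤20, objective 13.
No feasible integer point exceeds 14.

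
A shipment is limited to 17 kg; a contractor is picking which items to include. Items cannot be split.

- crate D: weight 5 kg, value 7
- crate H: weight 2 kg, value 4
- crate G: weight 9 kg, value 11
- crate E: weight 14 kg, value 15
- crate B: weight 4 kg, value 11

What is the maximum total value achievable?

This is a 0-1 knapsack instance.
Allowing fractional choices, the relaxed optimum would be about 29.3, but items are indivisible.
crate H + crate G + crate B: weight 2 + 9 + 4 = 15 ≤ 17, value 4 + 11 + 11 = 26.
crate D + crate H + crate B: weight 5 + 2 + 4 = 11 ≤ 17, value 7 + 4 + 11 = 22.
Best is crate H, crate G, and crate B with total value 26.

26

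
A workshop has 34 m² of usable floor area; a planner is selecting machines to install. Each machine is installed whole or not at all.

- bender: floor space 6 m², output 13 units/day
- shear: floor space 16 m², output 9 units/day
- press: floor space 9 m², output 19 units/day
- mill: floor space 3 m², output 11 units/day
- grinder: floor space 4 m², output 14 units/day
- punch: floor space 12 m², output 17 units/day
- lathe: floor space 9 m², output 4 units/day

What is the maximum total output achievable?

This is a 0-1 knapsack instance.
Take bender, press, mill, grinder, and punch: floor space 6 + 9 + 3 + 4 + 12 = 34 ≤ 34, output 13 + 19 + 11 + 14 + 17 = 74.
No other feasible combination does better.

74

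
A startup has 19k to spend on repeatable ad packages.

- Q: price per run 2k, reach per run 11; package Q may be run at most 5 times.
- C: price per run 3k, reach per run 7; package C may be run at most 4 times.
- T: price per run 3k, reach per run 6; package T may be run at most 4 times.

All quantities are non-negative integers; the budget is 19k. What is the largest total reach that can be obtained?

76

5×Q, 2×C, and 1×T: price 19 ≤ 19, reach 5·11 + 2·7 + 1·6 = 75.
5×Q and 3×C: price 19 ≤ 19, reach 5·11 + 3·7 = 76.
Best is 76.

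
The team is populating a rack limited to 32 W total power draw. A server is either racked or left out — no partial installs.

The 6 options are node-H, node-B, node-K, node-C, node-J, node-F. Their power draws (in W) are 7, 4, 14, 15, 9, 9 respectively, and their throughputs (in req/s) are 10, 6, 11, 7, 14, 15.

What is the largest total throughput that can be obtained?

45

node-H + node-J + node-F: power draw 7 + 9 + 9 = 25 ≤ 32, throughput 10 + 14 + 15 = 39.
node-H + node-B + node-J + node-F: power draw 7 + 4 + 9 + 9 = 29 ≤ 32, throughput 10 + 6 + 14 + 15 = 45.
node-K + node-J + node-F: power draw 14 + 9 + 9 = 32 ≤ 32, throughput 11 + 14 + 15 = 40.
Best is node-H, node-B, node-J, and node-F with total throughput 45.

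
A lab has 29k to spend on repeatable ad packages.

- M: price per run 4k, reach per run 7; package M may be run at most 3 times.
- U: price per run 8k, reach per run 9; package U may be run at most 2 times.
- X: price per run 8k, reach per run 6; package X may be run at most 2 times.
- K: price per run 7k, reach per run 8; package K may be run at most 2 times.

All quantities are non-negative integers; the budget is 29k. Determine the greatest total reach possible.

39

M has the best ratio (7/4); taking only M gives at most 3×7 = 21 (stopped by the supply cap of 3).
Mixing does better — 3×M and 2×U: price 28 ≤ 29, reach 3·7 + 2·9 = 39.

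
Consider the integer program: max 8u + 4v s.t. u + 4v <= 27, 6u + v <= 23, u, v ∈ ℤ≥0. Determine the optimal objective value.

(u,v)=(3,5): 1·3+4·5=23≤27, 6·3+1·5=23≤23, objective 44.
(u,v)=(3,4): 1·3+4·4=19≤27, 6·3+1·4=22≤23, objective 40.
The best lattice point is (3,5), giving 44.

44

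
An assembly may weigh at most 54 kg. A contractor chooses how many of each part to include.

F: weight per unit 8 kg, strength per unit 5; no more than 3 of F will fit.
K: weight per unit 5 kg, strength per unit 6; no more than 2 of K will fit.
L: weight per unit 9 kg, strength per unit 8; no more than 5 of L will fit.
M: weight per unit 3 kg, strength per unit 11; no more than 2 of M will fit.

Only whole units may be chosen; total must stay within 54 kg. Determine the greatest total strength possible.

66

2×K, 4×L, and 2×M: weight 52 ≤ 54, strength 2·6 + 4·8 + 2·11 = 66.
1×F, 2×K, 3×L, and 2×M: weight 51 ≤ 54, strength 1·5 + 2·6 + 3·8 + 2·11 = 63.
Best is 66.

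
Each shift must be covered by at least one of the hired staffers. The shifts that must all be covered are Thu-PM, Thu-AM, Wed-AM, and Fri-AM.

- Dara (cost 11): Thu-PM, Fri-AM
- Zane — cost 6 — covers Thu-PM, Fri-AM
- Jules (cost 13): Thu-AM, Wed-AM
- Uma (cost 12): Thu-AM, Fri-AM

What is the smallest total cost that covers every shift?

This is an integer covering problem.
Choose Zane and Jules: together they cover Thu-PM, Thu-AM, Wed-AM, Fri-AM — every shift.
Total cost: 6 + 13 = 19.
No cover costs less than 19.

19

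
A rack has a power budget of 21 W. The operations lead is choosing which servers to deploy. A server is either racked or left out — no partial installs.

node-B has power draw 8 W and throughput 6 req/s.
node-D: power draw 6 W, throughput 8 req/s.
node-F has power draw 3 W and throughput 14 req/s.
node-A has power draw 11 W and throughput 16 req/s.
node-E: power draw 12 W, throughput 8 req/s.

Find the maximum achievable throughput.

38

Take node-D, node-F, and node-A: power draw 6 + 3 + 11 = 20 ≤ 21, throughput 8 + 14 + 16 = 38.
No other feasible combination does better.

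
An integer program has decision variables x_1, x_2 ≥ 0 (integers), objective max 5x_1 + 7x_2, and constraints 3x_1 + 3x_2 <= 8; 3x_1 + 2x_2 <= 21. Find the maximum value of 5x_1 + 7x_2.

The continuous relaxation peaks at (0, 2.67) with value 18.67; rounding to a feasible lattice point costs some objective.
(x_1,x_2)=(0,2): 3·0+3·2=6≤8, 3·0+2·2=4≤21, objective 14.
(x_1,x_2)=(1,1): 3·1+3·1=6≤8, 3·1+2·1=5≤21, objective 12.
(x_1,x_2)=(0,1): 3·0+3·1=3≤8, 3·0+2·1=2≤21, objective 7.
Maximum is 14 at (x_1,x_2)=(0,2).

14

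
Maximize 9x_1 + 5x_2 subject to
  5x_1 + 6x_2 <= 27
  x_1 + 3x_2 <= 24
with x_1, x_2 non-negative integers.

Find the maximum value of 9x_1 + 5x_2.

The continuous relaxation peaks at (5.4, 0) with value 48.60; rounding to a feasible lattice point costs some objective.
(x_1,x_2)=(5,0): 5·5+6·0=25≤27, 1·5+3·0=5≤24, objective 45.
(x_1,x_2)=(4,1): 5·4+6·1=26≤27, 1·4+3·1=7≤24, objective 41.
(x_1,x_2)=(4,0): 5·4+6·0=20≤27, 1·4+3·0=4≤24, objective 36.
The best lattice point is (5,0), giving 45.

45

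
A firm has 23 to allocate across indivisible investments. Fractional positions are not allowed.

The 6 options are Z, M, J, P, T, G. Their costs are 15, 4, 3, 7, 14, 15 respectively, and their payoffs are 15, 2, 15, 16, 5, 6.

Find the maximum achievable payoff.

33

Take M, J, and P: cost 4 + 3 + 7 = 14 ≤ 23, payoff 2 + 15 + 16 = 33.
No other feasible combination does better.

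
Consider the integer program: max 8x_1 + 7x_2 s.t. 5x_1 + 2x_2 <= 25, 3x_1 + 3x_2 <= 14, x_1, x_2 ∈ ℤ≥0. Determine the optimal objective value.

32

(x_1,x_2)=(4,0) is feasible, giving 32.
(x_1,x_2)=(3,1) is feasible, giving 31.
(x_1,x_2)=(3,0) is feasible, giving 24.
No feasible integer point exceeds 32.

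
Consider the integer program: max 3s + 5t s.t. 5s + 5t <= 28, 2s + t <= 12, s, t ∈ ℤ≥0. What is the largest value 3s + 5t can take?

The continuous relaxation peaks at (0, 5.6) with value 28.00; rounding to a feasible lattice point costs some objective.
(s,t)=(0,5): 5·0+5·5=25≤28, 2·0+1·5=5≤12, objective 25.
(s,t)=(1,4): 5·1+5·4=25≤28, 2·1+1·4=6≤12, objective 23.
(s,t)=(0,4): 5·0+5·4=20≤28, 2·0+1·4=4≤12, objective 20.
The best lattice point is (0,5), giving 25.

25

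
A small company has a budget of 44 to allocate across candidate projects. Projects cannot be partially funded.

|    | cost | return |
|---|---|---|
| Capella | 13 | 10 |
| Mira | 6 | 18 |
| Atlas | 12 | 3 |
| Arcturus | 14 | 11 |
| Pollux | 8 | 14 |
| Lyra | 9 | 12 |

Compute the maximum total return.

55

Take Mira, Arcturus, Pollux, and Lyra: cost 6 + 14 + 8 + 9 = 37 ≤ 44, return 18 + 11 + 14 + 12 = 55.
No other feasible combination does better.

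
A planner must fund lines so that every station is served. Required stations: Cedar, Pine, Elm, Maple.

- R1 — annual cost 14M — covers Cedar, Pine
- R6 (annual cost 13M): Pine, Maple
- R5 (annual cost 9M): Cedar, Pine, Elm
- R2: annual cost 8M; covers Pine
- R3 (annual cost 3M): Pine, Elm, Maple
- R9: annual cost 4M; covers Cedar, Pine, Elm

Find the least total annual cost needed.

7

Choose R3 and R9: together they cover Cedar, Pine, Elm, Maple — every station.
Total annual cost: 3 + 4 = 7.
No cover costs less than 7.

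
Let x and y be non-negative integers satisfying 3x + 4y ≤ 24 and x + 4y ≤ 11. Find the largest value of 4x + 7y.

32

(x,y)=(8,0): 3·8+4·0=24≤24, 1·8+4·0=8≤11, objective 32.
(x,y)=(6,1): 3·6+4·1=22≤24, 1·6+4·1=10≤11, objective 31.
(x,y)=(7,0): 3·7+4·0=21≤24, 1·7+4·0=7≤11, objective 28.
(x,y)=(5,1): 3·5+4·1=19≤24, 1·5+4·1=9≤11, objective 27.
Maximum is 32 at (x,y)=(8,0).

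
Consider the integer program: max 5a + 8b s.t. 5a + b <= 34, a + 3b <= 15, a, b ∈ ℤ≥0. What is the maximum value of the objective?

Relaxing integrality, the LP optimum is 54.50 at (a,b) = (6.21, 2.93), which is not an integer point.
(a,b)=(6,3): 5·6+1·3=33≤34, 1·6+3·3=15≤15, objective 54.
(a,b)=(5,3): 5·5+1·3=28≤34, 1·5+3·3=14≤15, objective 49.
(a,b)=(6,2): 5·6+1·2=32≤34, 1·6+3·2=12≤15, objective 46.
(a,b)=(5,2): 5·5+1·2=27≤34, 1·5+3·2=11≤15, objective 41.
Maximum is 54 at (a,b)=(6,3).

54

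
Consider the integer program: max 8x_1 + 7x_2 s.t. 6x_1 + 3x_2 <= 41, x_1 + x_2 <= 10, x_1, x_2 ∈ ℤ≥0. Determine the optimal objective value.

Relaxing integrality, the LP optimum is 73.67 at (x_1,x_2) = (3.67, 6.33), which is not an integer point.
(x_1,x_2)=(3,7): 6·3+3·7=39≤41, 1·3+1·7=10≤10, objective 73.
(x_1,x_2)=(2,8): 6·2+3·8=36≤41, 1·2+1·8=10≤10, objective 72.
No feasible integer point exceeds 73.

73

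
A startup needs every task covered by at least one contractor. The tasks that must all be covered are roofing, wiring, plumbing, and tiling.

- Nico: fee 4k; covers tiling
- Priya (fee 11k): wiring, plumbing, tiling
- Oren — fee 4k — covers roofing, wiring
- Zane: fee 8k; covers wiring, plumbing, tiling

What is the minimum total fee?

12

The greedy cost-per-new-task heuristic would pick Oren, Nico, and Zane for 16, but a cheaper cover exists.
Choose Oren and Zane: together they cover roofing, wiring, plumbing, tiling — every task.
Total fee: 4 + 8 = 12.
No cover costs less than 12.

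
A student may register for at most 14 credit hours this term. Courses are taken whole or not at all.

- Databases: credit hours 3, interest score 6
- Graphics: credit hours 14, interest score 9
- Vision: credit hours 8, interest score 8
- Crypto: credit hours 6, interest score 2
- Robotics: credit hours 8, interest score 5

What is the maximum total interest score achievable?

This is a 0-1 knapsack instance.
Allowing fractional choices, the relaxed optimum would be about 15.9, but courses are indivisible.
Databases + Vision: credit hours 3 + 8 = 11 ≤ 14, interest score 6 + 8 = 14.
Vision + Crypto: credit hours 8 + 6 = 14 ≤ 14, interest score 8 + 2 = 10.
Databases + Robotics: credit hours 3 + 8 = 11 ≤ 14, interest score 6 + 5 = 11.
Best is Databases and Vision with total interest score 14.

14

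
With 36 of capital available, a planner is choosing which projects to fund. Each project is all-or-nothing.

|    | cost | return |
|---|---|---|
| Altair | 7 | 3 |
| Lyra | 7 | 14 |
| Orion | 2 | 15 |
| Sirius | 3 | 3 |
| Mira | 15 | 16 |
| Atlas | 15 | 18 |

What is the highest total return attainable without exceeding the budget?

Altair + Lyra + Orion + Sirius + Atlas: cost 7 + 7 + 2 + 3 + 15 = 34 ≤ 36, return 3 + 14 + 15 + 3 + 18 = 53.
Orion + Sirius + Mira + Atlas: cost 2 + 3 + 15 + 15 = 35 ≤ 36, return 15 + 3 + 16 + 18 = 52.
Altair + Lyra + Orion + Sirius + Mira: cost 7 + 7 + 2 + 3 + 15 = 34 ≤ 36, return 3 + 14 + 15 + 3 + 16 = 51.
Best is Altair, Lyra, Orion, Sirius, and Atlas with total return 53.

53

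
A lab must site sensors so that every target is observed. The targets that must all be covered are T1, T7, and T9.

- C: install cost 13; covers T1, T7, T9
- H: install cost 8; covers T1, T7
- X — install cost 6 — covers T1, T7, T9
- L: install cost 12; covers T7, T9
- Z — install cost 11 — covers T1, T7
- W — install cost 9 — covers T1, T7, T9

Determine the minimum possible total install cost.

This is an integer covering problem.
X alone covers T1, T7, T9 — every target.
Total install cost: 6.
No cover costs less than 6.

6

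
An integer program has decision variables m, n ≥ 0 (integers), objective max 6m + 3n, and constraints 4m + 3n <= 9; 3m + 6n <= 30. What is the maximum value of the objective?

12

(m,n)=(2,0) is feasible, giving 12.
(m,n)=(1,1) is feasible, giving 9.
(m,n)=(1,0) is feasible, giving 6.
Maximum is 12 at (m,n)=(2,0).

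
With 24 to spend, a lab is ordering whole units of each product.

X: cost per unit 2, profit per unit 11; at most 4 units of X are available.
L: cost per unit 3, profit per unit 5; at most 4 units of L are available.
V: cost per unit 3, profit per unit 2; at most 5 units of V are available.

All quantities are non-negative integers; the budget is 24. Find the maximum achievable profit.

Take 4×X, 4×L, and 1×V: cost 23 ≤ 24, profit 4·11 + 4·5 + 1·2 = 66.
X has the best ratio (11/2) and is taken to its limit of 4; remaining capacity is filled optimally with the others.

66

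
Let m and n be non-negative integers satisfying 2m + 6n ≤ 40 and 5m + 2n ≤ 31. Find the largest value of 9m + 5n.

Relaxing integrality, the LP optimum is 63.23 at (m,n) = (4.08, 5.31), which is not an integer point.
(m,n)=(4,5): 2·4+6·5=38≤40, 5·4+2·5=30≤31, objective 61.
(m,n)=(4,4): 2·4+6·4=32≤40, 5·4+2·4=28≤31, objective 56.
(m,n)=(3,5): 2·3+6·5=36≤40, 5·3+2·5=25≤31, objective 52.
(m,n)=(3,4): 2·3+6·4=30≤40, 5·3+2·4=23≤31, objective 47.
The best lattice point is (4,5), giving 61.

61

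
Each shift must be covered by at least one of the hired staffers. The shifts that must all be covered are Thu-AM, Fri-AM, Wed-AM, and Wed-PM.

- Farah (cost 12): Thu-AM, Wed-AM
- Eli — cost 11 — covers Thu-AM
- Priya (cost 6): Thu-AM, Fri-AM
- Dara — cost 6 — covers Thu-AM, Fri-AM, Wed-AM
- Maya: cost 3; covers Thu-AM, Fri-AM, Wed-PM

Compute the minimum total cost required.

9

Choose Dara and Maya: together they cover Thu-AM, Fri-AM, Wed-AM, Wed-PM — every shift.
Total cost: 6 + 3 = 9.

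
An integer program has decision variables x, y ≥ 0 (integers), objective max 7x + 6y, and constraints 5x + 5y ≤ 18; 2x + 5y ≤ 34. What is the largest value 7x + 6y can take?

21

Relaxing integrality, the LP optimum is 25.20 at (x,y) = (3.6, 0), which is not an integer point.
(x,y)=(3,0) is feasible, giving 21.
(x,y)=(2,1) is feasible, giving 20.
(x,y)=(2,0) is feasible, giving 14.
No feasible integer point exceeds 21.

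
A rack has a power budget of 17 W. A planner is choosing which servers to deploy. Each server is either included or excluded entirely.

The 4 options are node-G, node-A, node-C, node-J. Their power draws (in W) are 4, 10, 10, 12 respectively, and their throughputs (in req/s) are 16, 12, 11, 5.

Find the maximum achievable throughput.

Take node-G and node-A: power draw 4 + 10 = 14 ≤ 17, throughput 16 + 12 = 28.
No other feasible combination does better.

28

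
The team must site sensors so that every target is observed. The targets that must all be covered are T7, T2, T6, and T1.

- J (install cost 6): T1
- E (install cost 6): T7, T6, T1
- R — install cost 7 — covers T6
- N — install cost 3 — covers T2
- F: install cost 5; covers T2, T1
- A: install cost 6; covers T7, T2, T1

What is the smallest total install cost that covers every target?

9

Choose E and N: together they cover T7, T2, T6, T1 — every target.
Total install cost: 6 + 3 = 9.
No cover costs less than 9.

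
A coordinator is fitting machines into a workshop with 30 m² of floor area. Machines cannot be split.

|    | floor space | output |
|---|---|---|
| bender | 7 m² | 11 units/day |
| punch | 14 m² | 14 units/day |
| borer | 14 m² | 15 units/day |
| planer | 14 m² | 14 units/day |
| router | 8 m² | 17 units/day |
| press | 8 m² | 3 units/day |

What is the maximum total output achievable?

43

This is an integer program with binary decision variables.
Allowing fractional choices, the relaxed optimum would be about 44.0, but machines are indivisible.
bender + planer + router: floor space 7 + 14 + 8 = 29 ≤ 30, output 11 + 14 + 17 = 42.
bender + borer + router: floor space 7 + 14 + 8 = 29 ≤ 30, output 11 + 15 + 17 = 43.
bender + punch + router: floor space 7 + 14 + 8 = 29 ≤ 30, output 11 + 14 + 17 = 42.
Best is bender, borer, and router with total output 43.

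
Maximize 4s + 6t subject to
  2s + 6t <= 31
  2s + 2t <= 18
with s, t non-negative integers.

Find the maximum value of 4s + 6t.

42

The continuous relaxation peaks at (5.75, 3.25) with value 42.50; rounding to a feasible lattice point costs some objective.
(s,t)=(6,3): 2·6+6·3=30≤31, 2·6+2·3=18≤18, objective 42.
(s,t)=(7,2): 2·7+6·2=26≤31, 2·7+2·2=18≤18, objective 40.
(s,t)=(5,3): 2·5+6·3=28≤31, 2·5+2·3=16≤18, objective 38.
Maximum is 42 at (s,t)=(6,3).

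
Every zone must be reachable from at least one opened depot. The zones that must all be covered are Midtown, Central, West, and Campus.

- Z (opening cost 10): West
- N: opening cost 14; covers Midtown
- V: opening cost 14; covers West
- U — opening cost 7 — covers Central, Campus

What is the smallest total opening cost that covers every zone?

31

Choose Z, N, and U: together they cover Midtown, Central, West, Campus — every zone.
Total opening cost: 10 + 14 + 7 = 31.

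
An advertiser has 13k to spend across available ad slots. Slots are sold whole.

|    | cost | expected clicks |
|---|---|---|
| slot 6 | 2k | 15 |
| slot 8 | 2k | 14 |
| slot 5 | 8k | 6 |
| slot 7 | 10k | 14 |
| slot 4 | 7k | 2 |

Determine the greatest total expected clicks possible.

Allowing fractional choices, the relaxed optimum would be about 41.6, but ad slots are indivisible.
slot 6 + slot 8 + slot 4: cost 2 + 2 + 7 = 11 ≤ 13, expected clicks 15 + 14 + 2 = 31.
slot 6 + slot 8 + slot 5: cost 2 + 2 + 8 = 12 ≤ 13, expected clicks 15 + 14 + 6 = 35.
Best is slot 6, slot 8, and slot 5 with total expected clicks 35.

35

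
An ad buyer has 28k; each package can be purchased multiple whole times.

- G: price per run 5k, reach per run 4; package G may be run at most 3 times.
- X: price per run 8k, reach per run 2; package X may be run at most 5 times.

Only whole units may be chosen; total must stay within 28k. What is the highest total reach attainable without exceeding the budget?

14

3×G and 1×X: price 23 ≤ 28, reach 3·4 + 1·2 = 14.
2×G and 2×X: price 26 ≤ 28, reach 2·4 + 2·2 = 12.
Best is 14.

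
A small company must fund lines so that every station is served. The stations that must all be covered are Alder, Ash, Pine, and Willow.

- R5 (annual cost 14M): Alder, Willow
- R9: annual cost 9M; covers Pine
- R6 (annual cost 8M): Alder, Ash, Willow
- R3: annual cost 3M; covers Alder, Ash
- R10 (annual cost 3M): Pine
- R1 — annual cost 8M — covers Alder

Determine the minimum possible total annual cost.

11

Choose R6 and R10: together they cover Alder, Ash, Pine, Willow — every station.
Total annual cost: 8 + 3 = 11.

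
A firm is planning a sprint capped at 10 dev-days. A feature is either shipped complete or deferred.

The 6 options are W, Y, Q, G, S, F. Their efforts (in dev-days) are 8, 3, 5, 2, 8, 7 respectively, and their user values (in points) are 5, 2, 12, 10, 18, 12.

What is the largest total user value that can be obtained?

G + S: effort 2 + 8 = 10 ≤ 10, user value 10 + 18 = 28.
Y + Q + G: effort 3 + 5 + 2 = 10 ≤ 10, user value 2 + 12 + 10 = 24.
Q + G: effort 5 + 2 = 7 ≤ 10, user value 12 + 10 = 22.
Best is G and S with total user value 28.

28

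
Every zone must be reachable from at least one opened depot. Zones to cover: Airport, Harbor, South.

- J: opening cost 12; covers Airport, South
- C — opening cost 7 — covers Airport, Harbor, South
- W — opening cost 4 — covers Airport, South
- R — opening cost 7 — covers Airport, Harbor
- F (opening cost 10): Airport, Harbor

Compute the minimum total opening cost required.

7

The greedy cost-per-new-zone heuristic would pick W and C for 11, but a cheaper cover exists.
C alone covers Airport, Harbor, South — every zone.
Total opening cost: 7.
No cover costs less than 7.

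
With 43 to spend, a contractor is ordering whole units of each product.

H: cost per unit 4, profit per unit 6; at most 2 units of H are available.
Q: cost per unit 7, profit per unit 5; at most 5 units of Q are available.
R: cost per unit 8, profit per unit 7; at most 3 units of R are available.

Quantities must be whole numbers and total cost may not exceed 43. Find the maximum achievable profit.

2×H, 1×Q, and 3×R: cost 39 ≤ 43, profit 2·6 + 1·5 + 3·7 = 38.
1×H, 2×Q, and 3×R: cost 42 ≤ 43, profit 1·6 + 2·5 + 3·7 = 37.
Best is 38.

38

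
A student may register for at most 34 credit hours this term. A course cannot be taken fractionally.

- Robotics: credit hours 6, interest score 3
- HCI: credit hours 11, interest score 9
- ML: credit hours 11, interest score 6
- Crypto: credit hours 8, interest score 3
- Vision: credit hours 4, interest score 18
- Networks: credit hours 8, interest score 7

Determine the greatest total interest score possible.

40

Robotics + HCI + Vision + Networks: credit hours 6 + 11 + 4 + 8 = 29 ≤ 34, interest score 3 + 9 + 18 + 7 = 37.
HCI + ML + Vision + Networks: credit hours 11 + 11 + 4 + 8 = 34 ≤ 34, interest score 9 + 6 + 18 + 7 = 40.
Best is HCI, ML, Vision, and Networks with total interest score 40.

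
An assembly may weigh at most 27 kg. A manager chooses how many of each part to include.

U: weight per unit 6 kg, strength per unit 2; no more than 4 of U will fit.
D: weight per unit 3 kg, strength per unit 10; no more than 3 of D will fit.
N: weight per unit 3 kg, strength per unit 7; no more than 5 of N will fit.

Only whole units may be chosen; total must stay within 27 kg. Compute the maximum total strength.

65

D has the best ratio (10/3); taking only D gives at most 3×10 = 30 (stopped by the supply cap of 3).
Mixing does better — 3×D and 5×N: weight 24 ≤ 27, strength 3·10 + 5·7 = 65.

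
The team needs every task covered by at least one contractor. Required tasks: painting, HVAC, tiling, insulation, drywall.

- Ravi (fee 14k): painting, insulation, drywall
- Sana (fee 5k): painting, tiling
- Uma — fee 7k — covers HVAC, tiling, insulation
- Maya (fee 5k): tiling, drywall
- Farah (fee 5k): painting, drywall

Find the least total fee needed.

Choose Uma and Farah: together they cover painting, HVAC, tiling, insulation, drywall — every task.
Total fee: 7 + 5 = 12.
No cover costs less than 12.

12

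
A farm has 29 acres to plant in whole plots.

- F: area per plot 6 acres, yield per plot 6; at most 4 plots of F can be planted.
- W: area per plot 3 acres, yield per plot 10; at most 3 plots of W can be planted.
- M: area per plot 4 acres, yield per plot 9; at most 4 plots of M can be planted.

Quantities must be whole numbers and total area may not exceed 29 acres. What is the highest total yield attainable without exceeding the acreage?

66

W has the best ratio (10/3); taking only W gives at most 3×10 = 30 (stopped by the supply cap of 3).
Mixing does better — 3×W and 4×M: area 25 ≤ 29, yield 3·10 + 4·9 = 66.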